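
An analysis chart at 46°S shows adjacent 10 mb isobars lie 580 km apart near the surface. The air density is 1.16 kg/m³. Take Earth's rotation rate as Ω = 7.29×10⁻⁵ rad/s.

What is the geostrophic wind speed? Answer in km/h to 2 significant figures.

51 km/h

Coriolis parameter at 46°S:
f = 2Ω sin φ = 2 × 7.29×10⁻⁵ × sin 46° = 1.05×10⁻⁴ s⁻¹
Pressure gradient: |∂P/∂n| = 1000 Pa / 580000 m = 1.72×10⁻³ Pa/m
Geostrophic balance (pressure-gradient force = Coriolis force):
V_g = (1/(fρ)) |∂P/∂n| = 1.72×10⁻³ / (1.05×10⁻⁴ × 1.16) = 14.2 m/s
Converting: 14.2 m/s × 3.6 = 51 km/h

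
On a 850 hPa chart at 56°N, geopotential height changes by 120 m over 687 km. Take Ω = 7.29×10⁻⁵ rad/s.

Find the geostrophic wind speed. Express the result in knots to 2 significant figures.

Coriolis parameter at 56°N:
f = 2Ω sin φ = 2 × 7.29×10⁻⁵ × sin 56° = 1.21×10⁻⁴ s⁻¹
Height gradient: |∂Z/∂n| = 120 m / 687000 m = 1.75×10⁻⁴
On a pressure surface, geostrophic balance gives V_g = (g/f)|∂Z/∂n|:
V_g = 9.81 × 1.75×10⁻⁴ / 1.21×10⁻⁴ = 14.2 m/s
Converting: 14.2 m/s × 1.944 = 28 knots

28 knots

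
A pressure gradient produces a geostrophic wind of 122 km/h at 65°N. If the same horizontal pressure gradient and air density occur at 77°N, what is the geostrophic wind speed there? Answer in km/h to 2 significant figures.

110 km/h

With the same pressure gradient and density, V_g ∝ 1/f ∝ 1/sin φ.
V₂ = V₁ · sin φ₁ / sin φ₂ = 122 × sin 65° / sin 77°
V₂ = 122 × 0.9063/0.9744 = 110 km/h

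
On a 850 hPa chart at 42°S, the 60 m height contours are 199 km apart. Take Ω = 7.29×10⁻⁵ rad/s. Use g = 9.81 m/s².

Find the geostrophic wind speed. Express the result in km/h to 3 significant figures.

109 km/h

Coriolis parameter at 42°S:
f = 2Ω sin φ = 2 × 7.29×10⁻⁵ × sin 42° = 9.76×10⁻⁵ s⁻¹
Height gradient: |∂Z/∂n| = 60 m / 199000 m = 3.02×10⁻⁴
On a pressure surface, geostrophic balance gives V_g = (g/f)|∂Z/∂n|:
V_g = 9.81 × 3.02×10⁻⁴ / 9.76×10⁻⁵ = 30.3 m/s
Converting: 30.3 m/s × 3.6 = 109 km/h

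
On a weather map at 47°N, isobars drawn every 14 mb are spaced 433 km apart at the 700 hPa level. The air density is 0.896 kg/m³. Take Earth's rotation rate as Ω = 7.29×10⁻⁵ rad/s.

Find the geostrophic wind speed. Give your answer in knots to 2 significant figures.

66 knots

Coriolis parameter at 47°N:
f = 2Ω sin φ = 2 × 7.29×10⁻⁵ × sin 47° = 1.07×10⁻⁴ s⁻¹
Pressure gradient: |∂P/∂n| = 1400 Pa / 433000 m = 3.23×10⁻³ Pa/m
Geostrophic balance (pressure-gradient force = Coriolis force):
V_g = (1/(fρ)) |∂P/∂n| = 3.23×10⁻³ / (1.07×10⁻⁴ × 0.896) = 33.8 m/s
Converting: 33.8 m/s × 1.944 = 66 knots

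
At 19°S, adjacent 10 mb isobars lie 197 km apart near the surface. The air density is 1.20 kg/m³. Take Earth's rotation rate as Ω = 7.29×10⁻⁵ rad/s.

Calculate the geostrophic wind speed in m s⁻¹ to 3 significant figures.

89.1 m s⁻¹

Coriolis parameter at 19°S:
f = 2Ω sin φ = 2 × 7.29×10⁻⁵ × sin 19° = 4.75×10⁻⁵ s⁻¹
Pressure gradient: |∂P/∂n| = 1000 Pa / 197000 m = 5.08×10⁻³ Pa/m
Geostrophic balance (pressure-gradient force = Coriolis force):
V_g = (1/(fρ)) |∂P/∂n| = 5.08×10⁻³ / (4.75×10⁻⁵ × 1.20) = 89.1 m/s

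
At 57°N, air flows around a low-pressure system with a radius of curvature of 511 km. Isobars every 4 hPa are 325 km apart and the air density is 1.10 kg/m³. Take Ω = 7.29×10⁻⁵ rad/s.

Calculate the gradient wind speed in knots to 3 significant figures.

15.7 knots

Coriolis parameter at 57°N:
f = 2Ω sin φ = 2 × 7.29×10⁻⁵ × sin 57° = 1.22×10⁻⁴ s⁻¹
Pressure gradient: |∂P/∂n| = 400 Pa / 325000 m = 1.23×10⁻³ Pa/m
Geostrophic speed: V_g = |∂P/∂n|/(fρ) = 1.23×10⁻³/(1.22×10⁻⁴ × 1.10) = 9.15 m/s
Around a low, centrifugal force acts outward with Coriolis, so pressure-gradient force balances both:
(1/ρ)|∂P/∂n| = fV + V²/R  →  V² + fR·V − fR·V_g = 0
With fR = 1.22×10⁻⁴ × 511×10³ m = 62.5 m/s:
V = [−fR + √((fR)² + 4 fR V_g)]/2 = [−62.5 + √(62.5² + 4×62.5×9.15)]/2 = 8.1 m/s
Subgeostrophic (V < V_g = 9.15 m/s), as expected around a low.
Converting: 8.1 m/s × 1.944 = 15.7 knots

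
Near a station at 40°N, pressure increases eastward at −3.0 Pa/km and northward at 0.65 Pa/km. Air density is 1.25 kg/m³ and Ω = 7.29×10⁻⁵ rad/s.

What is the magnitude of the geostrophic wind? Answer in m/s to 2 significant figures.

26 m/s

Coriolis parameter at 40°N:
f = 2Ω sin φ = 2 × 7.29×10⁻⁵ × sin 40° = 9.37×10⁻⁵ s⁻¹
Component geostrophic relations (x east, y north):
u_g = −(1/(fρ)) ∂P/∂y,  v_g = (1/(fρ)) ∂P/∂x
u_g = −(0.65×10⁻³)/(9.37×10⁻⁵ × 1.25) = −5.55 m/s;  v_g = (−3.0×10⁻³)/(9.37×10⁻⁵ × 1.25) = −25.6 m/s
|V_g| = √(u_g² + v_g²) = 26.2 m/s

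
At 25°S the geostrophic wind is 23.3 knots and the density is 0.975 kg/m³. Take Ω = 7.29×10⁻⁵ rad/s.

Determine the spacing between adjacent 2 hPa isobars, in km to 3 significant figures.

Coriolis parameter at 25°S:
f = 2Ω sin φ = 2 × 7.29×10⁻⁵ × sin 25° = 6.16×10⁻⁵ s⁻¹
Wind speed in SI: 23.3 knots = 12.0 m/s
Geostrophic balance rearranged: |∂P/∂n| = f ρ V_g
|∂P/∂n| = 6.16×10⁻⁵ × 0.975 × 12.0 = 7.20×10⁻⁴ Pa/m
Isobar spacing: Δn = ΔP/|∂P/∂n| = 200 Pa / 7.20×10⁻⁴ Pa/m = 277732 m ≈ 278 km

278 km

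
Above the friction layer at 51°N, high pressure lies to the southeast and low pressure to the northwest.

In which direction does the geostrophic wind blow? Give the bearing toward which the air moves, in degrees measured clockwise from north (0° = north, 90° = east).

The pressure-gradient force points toward the northwest (bearing 315°).
Geostrophic balance: in the Northern Hemisphere the Coriolis force deflects motion to the right, so the geostrophic wind blows 90° to the right of the pressure-gradient force (low pressure on the left).
Rotating 315° by 90° clockwise gives 045° — the wind blows toward the northeast.

045°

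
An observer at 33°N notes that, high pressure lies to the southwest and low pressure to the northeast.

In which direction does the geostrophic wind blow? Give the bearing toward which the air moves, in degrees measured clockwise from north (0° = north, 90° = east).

135°

The pressure-gradient force points toward the northeast (bearing 045°).
Geostrophic balance: in the Northern Hemisphere the Coriolis force deflects motion to the right, so the geostrophic wind blows 90° to the right of the pressure-gradient force (low pressure on the left).
Rotating 045° by 90° clockwise gives 135° — the wind blows toward the southeast.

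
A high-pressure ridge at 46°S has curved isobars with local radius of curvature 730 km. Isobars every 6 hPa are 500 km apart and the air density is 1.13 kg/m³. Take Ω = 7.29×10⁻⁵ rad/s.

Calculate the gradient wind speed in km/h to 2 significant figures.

43 km/h

Coriolis parameter at 46°S:
f = 2Ω sin φ = 2 × 7.29×10⁻⁵ × sin 46° = 1.05×10⁻⁴ s⁻¹
Pressure gradient: |∂P/∂n| = 600 Pa / 500000 m = 1.20×10⁻³ Pa/m
Geostrophic speed: V_g = |∂P/∂n|/(fρ) = 1.20×10⁻³/(1.05×10⁻⁴ × 1.13) = 10.1 m/s
Around a high, pressure-gradient force acts outward with centrifugal, so Coriolis balances both:
fV = (1/ρ)|∂P/∂n| + V²/R  →  V² − fR·V + fR·V_g = 0
With fR = 1.05×10⁻⁴ × 730×10³ m = 76.6 m/s:
V = [fR − √((fR)² − 4 fR V_g)]/2 = [76.6 − √(76.6² − 4×76.6×10.1)]/2 = 12 m/s
Supergeostrophic (V > V_g = 10.1 m/s), as expected around a high.
Converting: 12 m/s × 3.6 = 43 km/h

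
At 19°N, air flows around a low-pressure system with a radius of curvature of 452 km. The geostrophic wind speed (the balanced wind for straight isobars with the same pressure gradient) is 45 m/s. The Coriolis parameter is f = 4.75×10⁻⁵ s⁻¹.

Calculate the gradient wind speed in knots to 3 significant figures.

Around a low, centrifugal force acts outward with Coriolis, so pressure-gradient force balances both:
(1/ρ)|∂P/∂n| = fV + V²/R  →  V² + fR·V − fR·V_g = 0
With fR = 4.75×10⁻⁵ × 452×10³ m = 21.5 m/s:
V = [−fR + √((fR)² + 4 fR V_g)]/2 = [−21.5 + √(21.5² + 4×21.5×45)]/2 = 22.1 m/s
Subgeostrophic (V < V_g = 45 m/s), as expected around a low.
Converting: 22.1 m/s × 1.944 = 43.1 knots

43.1 knots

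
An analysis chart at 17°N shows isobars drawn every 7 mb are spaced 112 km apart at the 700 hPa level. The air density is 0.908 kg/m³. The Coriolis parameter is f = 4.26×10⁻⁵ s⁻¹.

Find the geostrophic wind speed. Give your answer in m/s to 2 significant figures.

Pressure gradient: |∂P/∂n| = 700 Pa / 112000 m = 6.25×10⁻³ Pa/m
Geostrophic balance (pressure-gradient force = Coriolis force):
V_g = (1/(fρ)) |∂P/∂n| = 6.25×10⁻³ / (4.26×10⁻⁵ × 0.908) = 162 m/s

160 m/s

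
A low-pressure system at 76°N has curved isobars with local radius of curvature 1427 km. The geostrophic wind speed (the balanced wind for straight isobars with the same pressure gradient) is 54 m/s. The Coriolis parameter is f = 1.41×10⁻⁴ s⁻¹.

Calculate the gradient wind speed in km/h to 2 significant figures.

160 km/h

Around a low, centrifugal force acts outward with Coriolis, so pressure-gradient force balances both:
(1/ρ)|∂P/∂n| = fV + V²/R  →  V² + fR·V − fR·V_g = 0
With fR = 1.41×10⁻⁴ × 1427×10³ m = 201 m/s:
V = [−fR + √((fR)² + 4 fR V_g)]/2 = [−201 + √(201² + 4×201×54)]/2 = 44.3 m/s
Subgeostrophic (V < V_g = 54 m/s), as expected around a low.
Converting: 44.3 m/s × 3.6 = 160 km/h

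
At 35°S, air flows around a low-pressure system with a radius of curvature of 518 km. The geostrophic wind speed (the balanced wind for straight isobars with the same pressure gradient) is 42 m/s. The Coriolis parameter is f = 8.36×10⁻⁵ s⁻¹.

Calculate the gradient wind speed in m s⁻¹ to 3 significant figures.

26.2 m s⁻¹

Around a low, centrifugal force acts outward with Coriolis, so pressure-gradient force balances both:
(1/ρ)|∂P/∂n| = fV + V²/R  →  V² + fR·V − fR·V_g = 0
With fR = 8.36×10⁻⁵ × 518×10³ m = 43.3 m/s:
V = [−fR + √((fR)² + 4 fR V_g)]/2 = [−43.3 + √(43.3² + 4×43.3×42)]/2 = 26.2 m/s
Subgeostrophic (V < V_g = 42 m/s), as expected around a low.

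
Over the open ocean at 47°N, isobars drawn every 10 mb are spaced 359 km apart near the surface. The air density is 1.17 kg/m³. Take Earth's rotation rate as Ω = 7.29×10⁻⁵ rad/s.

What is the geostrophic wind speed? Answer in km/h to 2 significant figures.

Coriolis parameter at 47°N:
f = 2Ω sin φ = 2 × 7.29×10⁻⁵ × sin 47° = 1.07×10⁻⁴ s⁻¹
Pressure gradient: |∂P/∂n| = 1000 Pa / 359000 m = 2.79×10⁻³ Pa/m
Geostrophic balance (pressure-gradient force = Coriolis force):
V_g = (1/(fρ)) |∂P/∂n| = 2.79×10⁻³ / (1.07×10⁻⁴ × 1.17) = 22.3 m/s
Converting: 22.3 m/s × 3.6 = 80 km/h

80 km/h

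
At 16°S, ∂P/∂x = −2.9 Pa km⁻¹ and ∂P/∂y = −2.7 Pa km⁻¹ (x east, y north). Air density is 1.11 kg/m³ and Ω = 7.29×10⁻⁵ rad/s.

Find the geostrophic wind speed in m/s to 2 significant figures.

89 m/s

Coriolis parameter at 16°S:
f = 2Ω sin φ = 2 × 7.29×10⁻⁵ × sin 16° = 4.02×10⁻⁵ s⁻¹
In the Southern Hemisphere f is negative: f = −4.02×10⁻⁵ s⁻¹.
Component geostrophic relations (x east, y north):
u_g = −(1/(fρ)) ∂P/∂y,  v_g = (1/(fρ)) ∂P/∂x
u_g = −(−2.7×10⁻³)/(−4.02×10⁻⁵ × 1.11) = −60.5 m/s;  v_g = (−2.9×10⁻³)/(−4.02×10⁻⁵ × 1.11) = 65.0 m/s
|V_g| = √(u_g² + v_g²) = 88.8 m/s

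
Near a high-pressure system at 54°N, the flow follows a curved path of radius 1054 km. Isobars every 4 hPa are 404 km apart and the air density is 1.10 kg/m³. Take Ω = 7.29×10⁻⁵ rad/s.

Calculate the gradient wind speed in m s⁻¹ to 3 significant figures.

8.17 m s⁻¹

Coriolis parameter at 54°N:
f = 2Ω sin φ = 2 × 7.29×10⁻⁵ × sin 54° = 1.18×10⁻⁴ s⁻¹
Pressure gradient: |∂P/∂n| = 400 Pa / 404000 m = 9.90×10⁻⁴ Pa/m
Geostrophic speed: V_g = |∂P/∂n|/(fρ) = 9.90×10⁻⁴/(1.18×10⁻⁴ × 1.10) = 7.63 m/s
Around a high, pressure-gradient force acts outward with centrifugal, so Coriolis balances both:
fV = (1/ρ)|∂P/∂n| + V²/R  →  V² − fR·V + fR·V_g = 0
With fR = 1.18×10⁻⁴ × 1054×10³ m = 124 m/s:
V = [fR − √((fR)² − 4 fR V_g)]/2 = [124 − √(124² − 4×124×7.63)]/2 = 8.17 m/s
Supergeostrophic (V > V_g = 7.63 m/s), as expected around a high.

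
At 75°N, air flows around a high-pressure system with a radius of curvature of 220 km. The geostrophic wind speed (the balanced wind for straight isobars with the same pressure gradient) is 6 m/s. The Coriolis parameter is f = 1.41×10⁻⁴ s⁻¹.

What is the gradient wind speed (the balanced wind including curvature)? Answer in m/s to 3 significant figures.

8.13 m/s

Around a high, pressure-gradient force acts outward with centrifugal, so Coriolis balances both:
fV = (1/ρ)|∂P/∂n| + V²/R  →  V² − fR·V + fR·V_g = 0
With fR = 1.41×10⁻⁴ × 220×10³ m = 31.0 m/s:
V = [fR − √((fR)² − 4 fR V_g)]/2 = [31.0 − √(31.0² − 4×31.0×6)]/2 = 8.13 m/s
Supergeostrophic (V > V_g = 6 m/s), as expected around a high.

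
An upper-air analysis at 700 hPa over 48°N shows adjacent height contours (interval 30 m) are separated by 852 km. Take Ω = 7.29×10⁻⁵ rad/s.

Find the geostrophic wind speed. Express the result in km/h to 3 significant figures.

Coriolis parameter at 48°N:
f = 2Ω sin φ = 2 × 7.29×10⁻⁵ × sin 48° = 1.08×10⁻⁴ s⁻¹
Height gradient: |∂Z/∂n| = 30 m / 852000 m = 3.52×10⁻⁵
On a pressure surface, geostrophic balance gives V_g = (g/f)|∂Z/∂n|:
V_g = 9.81 × 3.52×10⁻⁵ / 1.08×10⁻⁴ = 3.19 m/s
Converting: 3.19 m/s × 3.6 = 11.5 km/h

11.5 km/h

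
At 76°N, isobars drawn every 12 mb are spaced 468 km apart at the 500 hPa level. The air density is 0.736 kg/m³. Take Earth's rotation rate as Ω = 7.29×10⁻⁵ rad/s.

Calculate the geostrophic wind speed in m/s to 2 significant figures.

Coriolis parameter at 76°N:
f = 2Ω sin φ = 2 × 7.29×10⁻⁵ × sin 76° = 1.41×10⁻⁴ s⁻¹
Pressure gradient: |∂P/∂n| = 1200 Pa / 468000 m = 2.56×10⁻³ Pa/m
Geostrophic balance (pressure-gradient force = Coriolis force):
V_g = (1/(fρ)) |∂P/∂n| = 2.56×10⁻³ / (1.41×10⁻⁴ × 0.736) = 24.6 m/s

25 m/s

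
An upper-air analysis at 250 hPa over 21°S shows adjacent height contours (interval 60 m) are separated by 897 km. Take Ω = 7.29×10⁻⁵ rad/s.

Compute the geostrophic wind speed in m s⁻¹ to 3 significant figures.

Coriolis parameter at 21°S:
f = 2Ω sin φ = 2 × 7.29×10⁻⁵ × sin 21° = 5.23×10⁻⁵ s⁻¹
Height gradient: |∂Z/∂n| = 60 m / 897000 m = 6.69×10⁻⁵
On a pressure surface, geostrophic balance gives V_g = (g/f)|∂Z/∂n|:
V_g = 9.81 × 6.69×10⁻⁵ / 5.23×10⁻⁵ = 12.6 m/s

12.6 m s⁻¹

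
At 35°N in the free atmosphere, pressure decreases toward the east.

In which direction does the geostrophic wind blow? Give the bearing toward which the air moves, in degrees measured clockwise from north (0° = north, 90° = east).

180°

The pressure-gradient force points toward the east (bearing 090°).
Geostrophic balance: in the Northern Hemisphere the Coriolis force deflects motion to the right, so the geostrophic wind blows 90° to the right of the pressure-gradient force (low pressure on the left).
Rotating 090° by 90° clockwise gives 180° — the wind blows toward the south.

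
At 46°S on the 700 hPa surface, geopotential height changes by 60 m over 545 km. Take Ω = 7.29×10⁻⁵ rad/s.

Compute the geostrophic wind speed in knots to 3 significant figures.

20.0 knots

Coriolis parameter at 46°S:
f = 2Ω sin φ = 2 × 7.29×10⁻⁵ × sin 46° = 1.05×10⁻⁴ s⁻¹
Height gradient: |∂Z/∂n| = 60 m / 545000 m = 1.10×10⁻⁴
On a pressure surface, geostrophic balance gives V_g = (g/f)|∂Z/∂n|:
V_g = 9.81 × 1.10×10⁻⁴ / 1.05×10⁻⁴ = 10.3 m/s
Converting: 10.3 m/s × 1.944 = 20.0 knots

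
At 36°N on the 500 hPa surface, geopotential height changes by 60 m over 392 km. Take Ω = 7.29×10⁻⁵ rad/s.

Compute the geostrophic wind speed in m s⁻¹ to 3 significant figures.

Coriolis parameter at 36°N:
f = 2Ω sin φ = 2 × 7.29×10⁻⁵ × sin 36° = 8.57×10⁻⁵ s⁻¹
Height gradient: |∂Z/∂n| = 60 m / 392000 m = 1.53×10⁻⁴
On a pressure surface, geostrophic balance gives V_g = (g/f)|∂Z/∂n|:
V_g = 9.81 × 1.53×10⁻⁴ / 8.57×10⁻⁵ = 17.5 m/s

17.5 m s⁻¹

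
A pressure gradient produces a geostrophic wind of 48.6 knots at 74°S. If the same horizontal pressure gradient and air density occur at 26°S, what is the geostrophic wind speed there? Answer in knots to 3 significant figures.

107 knots

With the same pressure gradient and density, V_g ∝ 1/f ∝ 1/sin φ.
V₂ = V₁ · sin φ₁ / sin φ₂ = 48.6 × sin 74° / sin 26°
V₂ = 48.6 × 0.9613/0.4384 = 107 knots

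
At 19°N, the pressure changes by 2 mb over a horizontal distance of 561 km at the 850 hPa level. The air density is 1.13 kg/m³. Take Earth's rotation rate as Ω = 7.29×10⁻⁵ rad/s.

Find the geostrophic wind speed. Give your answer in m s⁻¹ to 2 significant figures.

6.6 m s⁻¹

Coriolis parameter at 19°N:
f = 2Ω sin φ = 2 × 7.29×10⁻⁵ × sin 19° = 4.75×10⁻⁵ s⁻¹
Pressure gradient: |∂P/∂n| = 200 Pa / 561000 m = 3.57×10⁻⁴ Pa/m
Geostrophic balance (pressure-gradient force = Coriolis force):
V_g = (1/(fρ)) |∂P/∂n| = 3.57×10⁻⁴ / (4.75×10⁻⁵ × 1.13) = 6.65 m/s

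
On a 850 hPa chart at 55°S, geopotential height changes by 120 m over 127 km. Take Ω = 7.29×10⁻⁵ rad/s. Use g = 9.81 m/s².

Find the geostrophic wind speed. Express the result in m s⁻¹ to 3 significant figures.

77.6 m s⁻¹

Coriolis parameter at 55°S:
f = 2Ω sin φ = 2 × 7.29×10⁻⁵ × sin 55° = 1.19×10⁻⁴ s⁻¹
Height gradient: |∂Z/∂n| = 120 m / 127000 m = 9.45×10⁻⁴
On a pressure surface, geostrophic balance gives V_g = (g/f)|∂Z/∂n|:
V_g = 9.81 × 9.45×10⁻⁴ / 1.19×10⁻⁴ = 77.6 m/s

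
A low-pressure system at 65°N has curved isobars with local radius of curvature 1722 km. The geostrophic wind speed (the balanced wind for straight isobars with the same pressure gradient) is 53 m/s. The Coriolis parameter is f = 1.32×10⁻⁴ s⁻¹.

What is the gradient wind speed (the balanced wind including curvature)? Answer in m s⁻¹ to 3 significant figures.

44.3 m s⁻¹

Around a low, centrifugal force acts outward with Coriolis, so pressure-gradient force balances both:
(1/ρ)|∂P/∂n| = fV + V²/R  →  V² + fR·V − fR·V_g = 0
With fR = 1.32×10⁻⁴ × 1722×10³ m = 227 m/s:
V = [−fR + √((fR)² + 4 fR V_g)]/2 = [−227 + √(227² + 4×227×53)]/2 = 44.3 m/s
Subgeostrophic (V < V_g = 53 m/s), as expected around a low.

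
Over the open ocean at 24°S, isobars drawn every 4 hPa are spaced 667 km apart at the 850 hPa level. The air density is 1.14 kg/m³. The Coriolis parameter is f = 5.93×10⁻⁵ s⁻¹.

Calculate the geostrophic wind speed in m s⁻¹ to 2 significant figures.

8.9 m s⁻¹

Pressure gradient: |∂P/∂n| = 400 Pa / 667000 m = 6.00×10⁻⁴ Pa/m
Geostrophic balance (pressure-gradient force = Coriolis force):
V_g = (1/(fρ)) |∂P/∂n| = 6.00×10⁻⁴ / (5.93×10⁻⁵ × 1.14) = 8.87 m/s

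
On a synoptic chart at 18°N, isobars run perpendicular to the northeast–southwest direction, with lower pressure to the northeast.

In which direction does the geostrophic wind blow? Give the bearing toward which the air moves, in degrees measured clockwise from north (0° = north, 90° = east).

135°

The pressure-gradient force points toward the northeast (bearing 045°).
Geostrophic balance: in the Northern Hemisphere the Coriolis force deflects motion to the right, so the geostrophic wind blows 90° to the right of the pressure-gradient force (low pressure on the left).
Rotating 045° by 90° clockwise gives 135° — the wind blows toward the southeast.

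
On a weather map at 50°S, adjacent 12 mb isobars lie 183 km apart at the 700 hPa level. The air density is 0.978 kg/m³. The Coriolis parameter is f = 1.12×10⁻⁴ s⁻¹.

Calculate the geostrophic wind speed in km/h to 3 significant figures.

Pressure gradient: |∂P/∂n| = 1200 Pa / 183000 m = 6.56×10⁻³ Pa/m
Geostrophic balance (pressure-gradient force = Coriolis force):
V_g = (1/(fρ)) |∂P/∂n| = 6.56×10⁻³ / (1.12×10⁻⁴ × 0.978) = 59.9 m/s
Converting: 59.9 m/s × 3.6 = 216 km/h

216 km/h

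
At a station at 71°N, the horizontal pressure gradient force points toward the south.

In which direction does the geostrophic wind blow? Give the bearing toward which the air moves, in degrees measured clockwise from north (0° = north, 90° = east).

The pressure-gradient force points toward the south (bearing 180°).
Geostrophic balance: in the Northern Hemisphere the Coriolis force deflects motion to the right, so the geostrophic wind blows 90° to the right of the pressure-gradient force (low pressure on the left).
Rotating 180° by 90° clockwise gives 270° — the wind blows toward the west.

270°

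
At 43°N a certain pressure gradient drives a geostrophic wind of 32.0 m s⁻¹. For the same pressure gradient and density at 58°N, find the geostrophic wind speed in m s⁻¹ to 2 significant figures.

26 m s⁻¹

With the same pressure gradient and density, V_g ∝ 1/f ∝ 1/sin φ.
V₂ = V₁ · sin φ₁ / sin φ₂ = 32.0 × sin 43° / sin 58°
V₂ = 32.0 × 0.6820/0.8480 = 26 m s⁻¹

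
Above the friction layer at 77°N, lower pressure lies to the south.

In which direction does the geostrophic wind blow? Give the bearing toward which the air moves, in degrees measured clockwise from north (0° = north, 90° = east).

The pressure-gradient force points toward the south (bearing 180°).
Geostrophic balance: in the Northern Hemisphere the Coriolis force deflects motion to the right, so the geostrophic wind blows 90° to the right of the pressure-gradient force (low pressure on the left).
Rotating 180° by 90° clockwise gives 270° — the wind blows toward the west.

270°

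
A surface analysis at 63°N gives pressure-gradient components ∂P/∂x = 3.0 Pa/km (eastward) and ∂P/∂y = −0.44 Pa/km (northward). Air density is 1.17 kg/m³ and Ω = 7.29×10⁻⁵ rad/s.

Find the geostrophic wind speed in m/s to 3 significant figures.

19.9 m/s

Coriolis parameter at 63°N:
f = 2Ω sin φ = 2 × 7.29×10⁻⁵ × sin 63° = 1.30×10⁻⁴ s⁻¹
Component geostrophic relations (x east, y north):
u_g = −(1/(fρ)) ∂P/∂y,  v_g = (1/(fρ)) ∂P/∂x
u_g = −(−0.44×10⁻³)/(1.30×10⁻⁴ × 1.17) = 2.89 m/s;  v_g = (3.0×10⁻³)/(1.30×10⁻⁴ × 1.17) = 19.7 m/s
|V_g| = √(u_g² + v_g²) = 19.9 m/s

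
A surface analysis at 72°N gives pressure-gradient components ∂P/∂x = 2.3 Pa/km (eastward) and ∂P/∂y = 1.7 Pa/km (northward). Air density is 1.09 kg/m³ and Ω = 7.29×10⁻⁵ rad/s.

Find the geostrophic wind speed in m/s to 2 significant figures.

Coriolis parameter at 72°N:
f = 2Ω sin φ = 2 × 7.29×10⁻⁵ × sin 72° = 1.39×10⁻⁴ s⁻¹
Component geostrophic relations (x east, y north):
u_g = −(1/(fρ)) ∂P/∂y,  v_g = (1/(fρ)) ∂P/∂x
u_g = −(1.7×10⁻³)/(1.39×10⁻⁴ × 1.09) = −11.2 m/s;  v_g = (2.3×10⁻³)/(1.39×10⁻⁴ × 1.09) = 15.2 m/s
|V_g| = √(u_g² + v_g²) = 18.9 m/s

19 m/s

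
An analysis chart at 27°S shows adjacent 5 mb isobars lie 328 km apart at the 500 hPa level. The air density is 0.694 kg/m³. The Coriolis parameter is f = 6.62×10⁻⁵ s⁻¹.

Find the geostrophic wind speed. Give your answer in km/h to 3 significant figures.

119 km/h

Pressure gradient: |∂P/∂n| = 500 Pa / 328000 m = 1.52×10⁻³ Pa/m
Geostrophic balance (pressure-gradient force = Coriolis force):
V_g = (1/(fρ)) |∂P/∂n| = 1.52×10⁻³ / (6.62×10⁻⁵ × 0.694) = 33.2 m/s
Converting: 33.2 m/s × 3.6 = 119 km/h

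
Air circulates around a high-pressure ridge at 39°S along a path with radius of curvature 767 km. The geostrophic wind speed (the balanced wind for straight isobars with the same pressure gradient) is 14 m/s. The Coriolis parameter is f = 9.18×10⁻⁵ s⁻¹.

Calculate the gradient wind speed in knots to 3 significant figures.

Around a high, pressure-gradient force acts outward with centrifugal, so Coriolis balances both:
fV = (1/ρ)|∂P/∂n| + V²/R  →  V² − fR·V + fR·V_g = 0
With fR = 9.18×10⁻⁵ × 767×10³ m = 70.4 m/s:
V = [fR − √((fR)² − 4 fR V_g)]/2 = [70.4 − √(70.4² − 4×70.4×14)]/2 = 19.3 m/s
Supergeostrophic (V > V_g = 14 m/s), as expected around a high.
Converting: 19.3 m/s × 1.944 = 37.5 knots

37.5 knots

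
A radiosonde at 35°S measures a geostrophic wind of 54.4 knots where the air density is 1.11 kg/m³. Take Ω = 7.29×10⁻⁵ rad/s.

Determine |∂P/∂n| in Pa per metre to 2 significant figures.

Coriolis parameter at 35°S:
f = 2Ω sin φ = 2 × 7.29×10⁻⁵ × sin 35° = 8.36×10⁻⁵ s⁻¹
Wind speed in SI: 54.4 knots = 28.0 m/s
Geostrophic balance rearranged: |∂P/∂n| = f ρ V_g
|∂P/∂n| = 8.36×10⁻⁵ × 1.11 × 28.0 = 2.60×10⁻³ Pa/m

2.6×10⁻³ Pa/m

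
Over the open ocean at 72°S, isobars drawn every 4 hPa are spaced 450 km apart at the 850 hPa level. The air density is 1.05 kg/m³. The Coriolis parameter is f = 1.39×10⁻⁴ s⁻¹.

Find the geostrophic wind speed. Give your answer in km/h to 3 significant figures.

Pressure gradient: |∂P/∂n| = 400 Pa / 450000 m = 8.89×10⁻⁴ Pa/m
Geostrophic balance (pressure-gradient force = Coriolis force):
V_g = (1/(fρ)) |∂P/∂n| = 8.89×10⁻⁴ / (1.39×10⁻⁴ × 1.05) = 6.09 m/s
Converting: 6.09 m/s × 3.6 = 21.9 km/h

21.9 km/h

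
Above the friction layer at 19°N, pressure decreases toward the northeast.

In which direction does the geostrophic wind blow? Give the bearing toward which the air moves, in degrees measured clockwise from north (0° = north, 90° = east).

135°

The pressure-gradient force points toward the northeast (bearing 045°).
Geostrophic balance: in the Northern Hemisphere the Coriolis force deflects motion to the right, so the geostrophic wind blows 90° to the right of the pressure-gradient force (low pressure on the left).
Rotating 045° by 90° clockwise gives 135° — the wind blows toward the southeast.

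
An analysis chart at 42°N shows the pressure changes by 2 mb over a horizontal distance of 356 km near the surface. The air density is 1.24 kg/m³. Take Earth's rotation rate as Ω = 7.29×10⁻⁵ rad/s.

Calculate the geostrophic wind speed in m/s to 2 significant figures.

4.6 m/s

Coriolis parameter at 42°N:
f = 2Ω sin φ = 2 × 7.29×10⁻⁵ × sin 42° = 9.76×10⁻⁵ s⁻¹
Pressure gradient: |∂P/∂n| = 200 Pa / 356000 m = 5.62×10⁻⁴ Pa/m
Geostrophic balance (pressure-gradient force = Coriolis force):
V_g = (1/(fρ)) |∂P/∂n| = 5.62×10⁻⁴ / (9.76×10⁻⁵ × 1.24) = 4.64 m/s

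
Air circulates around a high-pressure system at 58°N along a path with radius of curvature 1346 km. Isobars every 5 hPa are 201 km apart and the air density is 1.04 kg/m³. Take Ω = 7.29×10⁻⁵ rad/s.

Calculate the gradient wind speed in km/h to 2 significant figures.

Coriolis parameter at 58°N:
f = 2Ω sin φ = 2 × 7.29×10⁻⁵ × sin 58° = 1.24×10⁻⁴ s⁻¹
Pressure gradient: |∂P/∂n| = 500 Pa / 201000 m = 2.49×10⁻³ Pa/m
Geostrophic speed: V_g = |∂P/∂n|/(fρ) = 2.49×10⁻³/(1.24×10⁻⁴ × 1.04) = 19.3 m/s
Around a high, pressure-gradient force acts outward with centrifugal, so Coriolis balances both:
fV = (1/ρ)|∂P/∂n| + V²/R  →  V² − fR·V + fR·V_g = 0
With fR = 1.24×10⁻⁴ × 1346×10³ m = 166 m/s:
V = [fR − √((fR)² − 4 fR V_g)]/2 = [166 − √(166² − 4×166×19.3)]/2 = 22.3 m/s
Supergeostrophic (V > V_g = 19.3 m/s), as expected around a high.
Converting: 22.3 m/s × 3.6 = 80 km/h

80 km/h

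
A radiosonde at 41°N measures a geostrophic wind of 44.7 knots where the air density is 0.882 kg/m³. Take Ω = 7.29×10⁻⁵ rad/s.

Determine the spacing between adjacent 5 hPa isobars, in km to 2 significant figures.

Coriolis parameter at 41°N:
f = 2Ω sin φ = 2 × 7.29×10⁻⁵ × sin 41° = 9.57×10⁻⁵ s⁻¹
Wind speed in SI: 44.7 knots = 23.0 m/s
Geostrophic balance rearranged: |∂P/∂n| = f ρ V_g
|∂P/∂n| = 9.57×10⁻⁵ × 0.882 × 23.0 = 1.94×10⁻³ Pa/m
Isobar spacing: Δn = ΔP/|∂P/∂n| = 500 Pa / 1.94×10⁻³ Pa/m = 257724 m ≈ 260 km

260 km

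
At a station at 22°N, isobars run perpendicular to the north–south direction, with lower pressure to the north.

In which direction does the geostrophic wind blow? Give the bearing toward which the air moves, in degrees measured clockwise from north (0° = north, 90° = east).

090°

The pressure-gradient force points toward the north (bearing 000°).
Geostrophic balance: in the Northern Hemisphere the Coriolis force deflects motion to the right, so the geostrophic wind blows 90° to the right of the pressure-gradient force (low pressure on the left).
Rotating 000° by 90° clockwise gives 090° — the wind blows toward the east.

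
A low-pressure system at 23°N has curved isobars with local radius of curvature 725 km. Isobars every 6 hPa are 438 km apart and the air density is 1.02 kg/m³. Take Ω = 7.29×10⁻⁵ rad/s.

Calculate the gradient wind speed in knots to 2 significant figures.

33 knots

Coriolis parameter at 23°N:
f = 2Ω sin φ = 2 × 7.29×10⁻⁵ × sin 23° = 5.70×10⁻⁵ s⁻¹
Pressure gradient: |∂P/∂n| = 600 Pa / 438000 m = 1.37×10⁻³ Pa/m
Geostrophic speed: V_g = |∂P/∂n|/(fρ) = 1.37×10⁻³/(5.70×10⁻⁵ × 1.02) = 23.6 m/s
Around a low, centrifugal force acts outward with Coriolis, so pressure-gradient force balances both:
(1/ρ)|∂P/∂n| = fV + V²/R  →  V² + fR·V − fR·V_g = 0
With fR = 5.70×10⁻⁵ × 725×10³ m = 41.3 m/s:
V = [−fR + √((fR)² + 4 fR V_g)]/2 = [−41.3 + √(41.3² + 4×41.3×23.6)]/2 = 16.8 m/s
Subgeostrophic (V < V_g = 23.6 m/s), as expected around a low.
Converting: 16.8 m/s × 1.944 = 33 knots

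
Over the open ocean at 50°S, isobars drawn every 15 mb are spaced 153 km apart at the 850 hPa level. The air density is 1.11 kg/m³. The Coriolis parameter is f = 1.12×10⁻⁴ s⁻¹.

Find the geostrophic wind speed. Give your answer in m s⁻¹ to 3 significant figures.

Pressure gradient: |∂P/∂n| = 1500 Pa / 153000 m = 9.80×10⁻³ Pa/m
Geostrophic balance (pressure-gradient force = Coriolis force):
V_g = (1/(fρ)) |∂P/∂n| = 9.80×10⁻³ / (1.12×10⁻⁴ × 1.11) = 78.9 m/s

78.9 m s⁻¹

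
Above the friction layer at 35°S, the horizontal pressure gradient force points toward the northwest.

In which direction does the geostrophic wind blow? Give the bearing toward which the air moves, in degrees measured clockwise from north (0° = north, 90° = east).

225°

The pressure-gradient force points toward the northwest (bearing 315°).
Geostrophic balance: in the Southern Hemisphere the Coriolis force deflects motion to the left, so the geostrophic wind blows 90° to the left of the pressure-gradient force (low pressure on the right).
Rotating 315° by 90° counterclockwise gives 225° — the wind blows toward the southwest.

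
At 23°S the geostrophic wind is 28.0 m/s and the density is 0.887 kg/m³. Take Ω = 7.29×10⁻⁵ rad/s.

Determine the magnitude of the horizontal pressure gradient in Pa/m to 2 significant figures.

1.4×10⁻³ Pa/m

Coriolis parameter at 23°S:
f = 2Ω sin φ = 2 × 7.29×10⁻⁵ × sin 23° = 5.70×10⁻⁵ s⁻¹
Geostrophic balance rearranged: |∂P/∂n| = f ρ V_g
|∂P/∂n| = 5.70×10⁻⁵ × 0.887 × 28.0 = 1.41×10⁻³ Pa/m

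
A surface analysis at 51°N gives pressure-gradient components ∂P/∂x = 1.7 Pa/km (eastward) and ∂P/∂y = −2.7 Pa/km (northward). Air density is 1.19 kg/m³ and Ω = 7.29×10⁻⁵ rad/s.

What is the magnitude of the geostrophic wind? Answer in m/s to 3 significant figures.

23.7 m/s

Coriolis parameter at 51°N:
f = 2Ω sin φ = 2 × 7.29×10⁻⁵ × sin 51° = 1.13×10⁻⁴ s⁻¹
Component geostrophic relations (x east, y north):
u_g = −(1/(fρ)) ∂P/∂y,  v_g = (1/(fρ)) ∂P/∂x
u_g = −(−2.7×10⁻³)/(1.13×10⁻⁴ × 1.19) = 20.0 m/s;  v_g = (1.7×10⁻³)/(1.13×10⁻⁴ × 1.19) = 12.6 m/s
|V_g| = √(u_g² + v_g²) = 23.7 m/s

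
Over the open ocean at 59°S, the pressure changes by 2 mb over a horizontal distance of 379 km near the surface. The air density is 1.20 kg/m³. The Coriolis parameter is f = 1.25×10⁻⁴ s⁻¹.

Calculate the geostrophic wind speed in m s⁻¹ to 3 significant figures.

3.52 m s⁻¹

Pressure gradient: |∂P/∂n| = 200 Pa / 379000 m = 5.28×10⁻⁴ Pa/m
Geostrophic balance (pressure-gradient force = Coriolis force):
V_g = (1/(fρ)) |∂P/∂n| = 5.28×10⁻⁴ / (1.25×10⁻⁴ × 1.20) = 3.52 m/s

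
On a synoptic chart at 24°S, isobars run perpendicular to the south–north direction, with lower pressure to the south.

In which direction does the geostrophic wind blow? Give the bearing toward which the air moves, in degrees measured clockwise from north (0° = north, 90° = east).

The pressure-gradient force points toward the south (bearing 180°).
Geostrophic balance: in the Southern Hemisphere the Coriolis force deflects motion to the left, so the geostrophic wind blows 90° to the left of the pressure-gradient force (low pressure on the right).
Rotating 180° by 90° counterclockwise gives 090° — the wind blows toward the east.

090°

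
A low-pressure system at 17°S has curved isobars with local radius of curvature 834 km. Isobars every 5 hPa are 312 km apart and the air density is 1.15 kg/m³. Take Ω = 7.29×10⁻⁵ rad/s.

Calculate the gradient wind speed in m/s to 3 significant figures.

20.7 m/s

Coriolis parameter at 17°S:
f = 2Ω sin φ = 2 × 7.29×10⁻⁵ × sin 17° = 4.26×10⁻⁵ s⁻¹
Pressure gradient: |∂P/∂n| = 500 Pa / 312000 m = 1.60×10⁻³ Pa/m
Geostrophic speed: V_g = |∂P/∂n|/(fρ) = 1.60×10⁻³/(4.26×10⁻⁵ × 1.15) = 32.7 m/s
Around a low, centrifugal force acts outward with Coriolis, so pressure-gradient force balances both:
(1/ρ)|∂P/∂n| = fV + V²/R  →  V² + fR·V − fR·V_g = 0
With fR = 4.26×10⁻⁵ × 834×10³ m = 35.6 m/s:
V = [−fR + √((fR)² + 4 fR V_g)]/2 = [−35.6 + √(35.6² + 4×35.6×32.7)]/2 = 20.7 m/s
Subgeostrophic (V < V_g = 32.7 m/s), as expected around a low.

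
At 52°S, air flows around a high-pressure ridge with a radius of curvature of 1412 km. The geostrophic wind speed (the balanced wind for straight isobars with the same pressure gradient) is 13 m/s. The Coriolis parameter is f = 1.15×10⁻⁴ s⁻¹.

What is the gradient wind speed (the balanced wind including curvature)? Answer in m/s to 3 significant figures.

14.3 m/s

Around a high, pressure-gradient force acts outward with centrifugal, so Coriolis balances both:
fV = (1/ρ)|∂P/∂n| + V²/R  →  V² − fR·V + fR·V_g = 0
With fR = 1.15×10⁻⁴ × 1412×10³ m = 162 m/s:
V = [fR − √((fR)² − 4 fR V_g)]/2 = [162 − √(162² − 4×162×13)]/2 = 14.3 m/s
Supergeostrophic (V > V_g = 13 m/s), as expected around a high.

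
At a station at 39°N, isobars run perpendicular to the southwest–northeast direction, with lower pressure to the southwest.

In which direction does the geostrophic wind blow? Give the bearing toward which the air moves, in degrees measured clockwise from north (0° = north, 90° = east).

The pressure-gradient force points toward the southwest (bearing 225°).
Geostrophic balance: in the Northern Hemisphere the Coriolis force deflects motion to the right, so the geostrophic wind blows 90° to the right of the pressure-gradient force (low pressure on the left).
Rotating 225° by 90° clockwise gives 315° — the wind blows toward the northwest.

315°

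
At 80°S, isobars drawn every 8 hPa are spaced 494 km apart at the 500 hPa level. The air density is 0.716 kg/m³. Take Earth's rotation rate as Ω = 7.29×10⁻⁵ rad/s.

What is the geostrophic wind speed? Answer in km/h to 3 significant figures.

Coriolis parameter at 80°S:
f = 2Ω sin φ = 2 × 7.29×10⁻⁵ × sin 80° = 1.44×10⁻⁴ s⁻¹
Pressure gradient: |∂P/∂n| = 800 Pa / 494000 m = 1.62×10⁻³ Pa/m
Geostrophic balance (pressure-gradient force = Coriolis force):
V_g = (1/(fρ)) |∂P/∂n| = 1.62×10⁻³ / (1.44×10⁻⁴ × 0.716) = 15.8 m/s
Converting: 15.8 m/s × 3.6 = 56.7 km/h

56.7 km/h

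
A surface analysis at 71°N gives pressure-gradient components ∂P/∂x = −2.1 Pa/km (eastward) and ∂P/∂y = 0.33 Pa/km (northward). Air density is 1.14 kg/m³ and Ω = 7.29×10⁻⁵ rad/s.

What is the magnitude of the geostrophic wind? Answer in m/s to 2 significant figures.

14 m/s

Coriolis parameter at 71°N:
f = 2Ω sin φ = 2 × 7.29×10⁻⁵ × sin 71° = 1.38×10⁻⁴ s⁻¹
Component geostrophic relations (x east, y north):
u_g = −(1/(fρ)) ∂P/∂y,  v_g = (1/(fρ)) ∂P/∂x
u_g = −(0.33×10⁻³)/(1.38×10⁻⁴ × 1.14) = −2.10 m/s;  v_g = (−2.1×10⁻³)/(1.38×10⁻⁴ × 1.14) = −13.4 m/s
|V_g| = √(u_g² + v_g²) = 13.5 m/s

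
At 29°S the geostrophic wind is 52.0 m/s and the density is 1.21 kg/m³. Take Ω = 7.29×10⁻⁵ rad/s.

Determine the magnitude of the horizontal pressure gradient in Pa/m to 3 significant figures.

Coriolis parameter at 29°S:
f = 2Ω sin φ = 2 × 7.29×10⁻⁵ × sin 29° = 7.07×10⁻⁵ s⁻¹
Geostrophic balance rearranged: |∂P/∂n| = f ρ V_g
|∂P/∂n| = 7.07×10⁻⁵ × 1.21 × 52.0 = 4.45×10⁻³ Pa/m

4.45×10⁻³ Pa/m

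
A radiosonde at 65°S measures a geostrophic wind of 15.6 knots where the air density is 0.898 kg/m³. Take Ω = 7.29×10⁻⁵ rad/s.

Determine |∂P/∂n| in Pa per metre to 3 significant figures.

9.52×10⁻⁴ Pa/m

Coriolis parameter at 65°S:
f = 2Ω sin φ = 2 × 7.29×10⁻⁵ × sin 65° = 1.32×10⁻⁴ s⁻¹
Wind speed in SI: 15.6 knots = 8.03 m/s
Geostrophic balance rearranged: |∂P/∂n| = f ρ V_g
|∂P/∂n| = 1.32×10⁻⁴ × 0.898 × 8.03 = 9.52×10⁻⁴ Pa/m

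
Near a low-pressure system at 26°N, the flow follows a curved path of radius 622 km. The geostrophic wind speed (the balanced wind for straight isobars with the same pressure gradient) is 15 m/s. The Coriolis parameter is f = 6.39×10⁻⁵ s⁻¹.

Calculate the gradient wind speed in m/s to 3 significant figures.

Around a low, centrifugal force acts outward with Coriolis, so pressure-gradient force balances both:
(1/ρ)|∂P/∂n| = fV + V²/R  →  V² + fR·V − fR·V_g = 0
With fR = 6.39×10⁻⁵ × 622×10³ m = 39.7 m/s:
V = [−fR + √((fR)² + 4 fR V_g)]/2 = [−39.7 + √(39.7² + 4×39.7×15)]/2 = 11.6 m/s
Subgeostrophic (V < V_g = 15 m/s), as expected around a low.

11.6 m/s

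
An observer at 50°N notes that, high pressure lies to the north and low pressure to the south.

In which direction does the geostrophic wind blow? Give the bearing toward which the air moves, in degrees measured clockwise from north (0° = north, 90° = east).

270°

The pressure-gradient force points toward the south (bearing 180°).
Geostrophic balance: in the Northern Hemisphere the Coriolis force deflects motion to the right, so the geostrophic wind blows 90° to the right of the pressure-gradient force (low pressure on the left).
Rotating 180° by 90° clockwise gives 270° — the wind blows toward the west.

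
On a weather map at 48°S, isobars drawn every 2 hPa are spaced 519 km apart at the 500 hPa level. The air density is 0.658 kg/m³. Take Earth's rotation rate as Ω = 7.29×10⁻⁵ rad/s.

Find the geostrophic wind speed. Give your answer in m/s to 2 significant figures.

5.4 m/s

Coriolis parameter at 48°S:
f = 2Ω sin φ = 2 × 7.29×10⁻⁵ × sin 48° = 1.08×10⁻⁴ s⁻¹
Pressure gradient: |∂P/∂n| = 200 Pa / 519000 m = 3.85×10⁻⁴ Pa/m
Geostrophic balance (pressure-gradient force = Coriolis force):
V_g = (1/(fρ)) |∂P/∂n| = 3.85×10⁻⁴ / (1.08×10⁻⁴ × 0.658) = 5.41 m/s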